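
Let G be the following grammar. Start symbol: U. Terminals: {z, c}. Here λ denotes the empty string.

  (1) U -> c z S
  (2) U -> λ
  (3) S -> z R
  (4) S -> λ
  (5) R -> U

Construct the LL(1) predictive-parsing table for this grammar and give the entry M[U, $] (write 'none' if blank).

U -> λ

FIRST(U) = {λ, c}
FIRST(S) = {λ, z}
FIRST(R) = {λ, c}  (via U)
FOLLOW(U) includes $ since U is the start symbol.
FOLLOW(U): in R->U, the suffix after U is empty, so FOLLOW(U) ⊇ FOLLOW(R) = {$}. Thus FOLLOW(U) = {$}.
FOLLOW(R): in S->z R, the suffix after R is empty, so FOLLOW(R) ⊇ FOLLOW(S) = {$}. Thus FOLLOW(R) = {$}.
For U -> c z S: FIRST(c z S) = {c}, so it goes in M[U, t] for t ∈ {c}.
For U -> λ: FIRST(λ) = {λ}, so it goes in M[U, t] for t ∈ {}; since λ ∈ FIRST, also for every t ∈ FOLLOW(U) = {$}.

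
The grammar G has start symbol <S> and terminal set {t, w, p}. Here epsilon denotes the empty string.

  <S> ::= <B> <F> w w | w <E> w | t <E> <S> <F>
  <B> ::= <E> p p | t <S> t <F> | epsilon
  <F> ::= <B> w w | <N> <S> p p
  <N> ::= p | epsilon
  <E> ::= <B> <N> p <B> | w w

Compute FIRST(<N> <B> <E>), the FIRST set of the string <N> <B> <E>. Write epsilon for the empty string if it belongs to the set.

{p, t, w}

FIRST(<N>) = {epsilon, p}
FIRST(<S>) = {p, t, w}  (via <B> <F> w w)
FIRST(<B>) = {epsilon, p, t, w}  (via <E> p p)
FIRST(<F>) = {p, t, w}  (via <B> w w, <N> <S> p p)
FIRST(<E>) = {p, t, w}  (via <B> <N> p <B>)
FIRST(<N> <B> <E>): take FIRST of each symbol in turn, carrying on past any symbol whose FIRST contains epsilon; result {p, t, w}.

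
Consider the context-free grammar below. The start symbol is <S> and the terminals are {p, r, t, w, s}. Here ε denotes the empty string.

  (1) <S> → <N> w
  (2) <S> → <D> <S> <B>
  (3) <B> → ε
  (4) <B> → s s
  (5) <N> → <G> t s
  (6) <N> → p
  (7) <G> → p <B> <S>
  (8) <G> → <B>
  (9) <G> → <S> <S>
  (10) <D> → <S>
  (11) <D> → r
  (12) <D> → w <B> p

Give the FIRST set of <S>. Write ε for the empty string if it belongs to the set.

{p, r, s, t, w}

FIRST(<B>) = {ε, s}
FIRST(<S>) = {p, r, s, t, w}  (via <N> w, <D> <S> <B>)
FIRST(<G>) = {ε, p, r, s, t, w}  (via <B>, <S> <S>)
FIRST(<D>) = {p, r, s, t, w}  (via <S>)
FIRST(<N>) = {p, r, s, t, w}  (via <G> t s)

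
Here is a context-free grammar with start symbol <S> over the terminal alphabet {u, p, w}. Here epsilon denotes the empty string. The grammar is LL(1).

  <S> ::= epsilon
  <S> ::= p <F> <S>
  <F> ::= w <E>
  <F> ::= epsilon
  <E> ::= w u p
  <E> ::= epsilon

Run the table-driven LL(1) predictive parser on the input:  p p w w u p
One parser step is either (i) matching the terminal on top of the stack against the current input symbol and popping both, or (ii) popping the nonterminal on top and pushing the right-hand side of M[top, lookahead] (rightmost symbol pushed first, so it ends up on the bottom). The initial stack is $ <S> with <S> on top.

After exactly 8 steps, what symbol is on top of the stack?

w

step 1: stack=$ <S>  input=p p w w u p $  — expand <S> ::= p <F> <S>
step 2: stack=$ <S> <F> p  input=p p w w u p $  — match p
step 3: stack=$ <S> <F>  input=p w w u p $  — expand <F> ::= epsilon
step 4: stack=$ <S>  input=p w w u p $  — expand <S> ::= p <F> <S>
step 5: stack=$ <S> <F> p  input=p w w u p $  — match p
step 6: stack=$ <S> <F>  input=w w u p $  — expand <F> ::= w <E>
step 7: stack=$ <S> <E> w  input=w w u p $  — match w
step 8: stack=$ <S> <E>  input=w u p $  — expand <E> ::= w u p
Stack after step 8: $ <S> p u w (top = w).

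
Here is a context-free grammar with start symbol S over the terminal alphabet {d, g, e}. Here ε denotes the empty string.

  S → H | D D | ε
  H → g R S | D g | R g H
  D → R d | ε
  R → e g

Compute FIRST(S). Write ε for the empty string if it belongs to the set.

FIRST(R) = {e}
FIRST(D) = {ε, e}  (via R d)
FIRST(H) = {e, g}  (via D g, R g H)
FIRST(S) = {ε, e, g}  (via H, D D)

{ε, e, g}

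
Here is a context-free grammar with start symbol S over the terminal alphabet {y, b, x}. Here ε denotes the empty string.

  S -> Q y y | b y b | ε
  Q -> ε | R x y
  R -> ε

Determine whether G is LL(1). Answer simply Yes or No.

FIRST(S) = {ε, b, x, y}
FIRST(Q) = {ε, x}
FIRST(R) = {ε}
FOLLOW(S) = {$}
FOLLOW(Q) = {y}
FOLLOW(R) = {x}
Each cell of M receives at most one production.

Yes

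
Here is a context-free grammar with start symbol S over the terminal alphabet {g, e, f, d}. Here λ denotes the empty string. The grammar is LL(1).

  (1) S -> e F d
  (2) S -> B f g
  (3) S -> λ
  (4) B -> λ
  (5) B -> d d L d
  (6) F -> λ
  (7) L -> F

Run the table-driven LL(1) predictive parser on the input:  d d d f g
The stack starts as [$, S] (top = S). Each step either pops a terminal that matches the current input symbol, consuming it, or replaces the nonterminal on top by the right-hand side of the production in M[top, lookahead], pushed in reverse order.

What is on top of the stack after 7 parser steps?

f

     Stack          Input        Action
  1  $ S            d d d f g $  expand S -> B f g
  2  $ g f B        d d d f g $  expand B -> d d L d
  3  $ g f d L d d  d d d f g $  match d
  4  $ g f d L d    d d f g $    match d
  5  $ g f d L      d f g $      expand L -> F
  6  $ g f d F      d f g $      expand F -> λ
  7  $ g f d        d f g $      match d
Stack after step 7: $ g f (top = f).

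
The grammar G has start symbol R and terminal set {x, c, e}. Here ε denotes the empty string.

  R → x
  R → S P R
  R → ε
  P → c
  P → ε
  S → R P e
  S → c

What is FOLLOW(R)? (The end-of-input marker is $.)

FIRST(P) = {ε, c}
FIRST(R) = {ε, c, e, x}  (via S P R)
FIRST(S) = {c, e, x}  (via R P e)
FOLLOW(R) includes $ since R is the start symbol.
FOLLOW(R): in R→S P R, the suffix after R is empty (adds nothing new); in S→R P e, R is followed by P e with FIRST {c, e}. Thus FOLLOW(R) = {$, c, e}.
FOLLOW(P): in R→S P R, P is followed by R with FIRST {ε, c, e, x}; in R→S P R, the suffix after P is nullable, so FOLLOW(P) ⊇ FOLLOW(R) = {$, c, e}; in S→R P e, P is followed by e with FIRST {e}. Thus FOLLOW(P) = {$, c, e, x}.
FOLLOW(S): in R→S P R, S is followed by P R with FIRST {ε, c, e, x}; in R→S P R, the suffix after S is nullable, so FOLLOW(S) ⊇ FOLLOW(R) = {$, c, e}. Thus FOLLOW(S) = {$, c, e, x}.

{$, c, e}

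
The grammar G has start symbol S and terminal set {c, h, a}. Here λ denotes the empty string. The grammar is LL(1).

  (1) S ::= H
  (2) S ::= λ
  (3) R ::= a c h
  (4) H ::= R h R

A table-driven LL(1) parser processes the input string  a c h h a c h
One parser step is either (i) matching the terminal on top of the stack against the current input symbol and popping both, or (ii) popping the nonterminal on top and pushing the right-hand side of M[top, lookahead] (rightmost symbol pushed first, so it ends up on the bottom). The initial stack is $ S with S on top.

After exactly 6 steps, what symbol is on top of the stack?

     Stack        Input            Action
  1  $ S          a c h h a c h $  expand S ::= H
  2  $ H          a c h h a c h $  expand H ::= R h R
  3  $ R h R      a c h h a c h $  expand R ::= a c h
  4  $ R h h c a  a c h h a c h $  match a
  5  $ R h h c    c h h a c h $    match c
  6  $ R h h      h h a c h $      match h
Stack after step 6: $ R h (top = h).

h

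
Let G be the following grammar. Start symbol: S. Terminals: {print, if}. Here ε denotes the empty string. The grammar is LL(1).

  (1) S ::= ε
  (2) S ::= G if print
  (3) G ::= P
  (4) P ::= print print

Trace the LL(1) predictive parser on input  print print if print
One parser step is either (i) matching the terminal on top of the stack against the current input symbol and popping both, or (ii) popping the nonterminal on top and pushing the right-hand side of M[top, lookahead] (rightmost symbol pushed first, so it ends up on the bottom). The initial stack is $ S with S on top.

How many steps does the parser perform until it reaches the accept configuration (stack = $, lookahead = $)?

7

     Stack                   Input                   Action
  1  $ S                     print print if print $  expand S ::= G if print
  2  $ print if G            print print if print $  expand G ::= P
  3  $ print if P            print print if print $  expand P ::= print print
  4  $ print if print print  print print if print $  match print
  5  $ print if print        print if print $        match print
  6  $ print if              if print $              match if
  7  $ print                 print $                 match print
Accept reached after 7 steps.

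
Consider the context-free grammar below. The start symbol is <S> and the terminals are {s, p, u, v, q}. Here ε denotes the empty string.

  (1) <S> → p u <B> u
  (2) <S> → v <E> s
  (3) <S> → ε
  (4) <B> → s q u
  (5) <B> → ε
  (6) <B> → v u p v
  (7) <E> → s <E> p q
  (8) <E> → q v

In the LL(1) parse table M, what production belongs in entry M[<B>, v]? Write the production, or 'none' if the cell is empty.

<B> → v u p v

FIRST(<S>): from <S>→p u <B> u we get {p}; from <S>→v <E> s we get {v}; from <S>→ε we get {ε}. So FIRST(<S>) = {ε, p, v}.
FIRST(<B>): from <B>→s q u we get {s}; from <B>→ε we get {ε}; from <B>→v u p v we get {v}. So FIRST(<B>) = {ε, s, v}.
FIRST(<E>): from <E>→s <E> p q we get {s}; from <E>→q v we get {q}. So FIRST(<E>) = {q, s}.
FOLLOW(<S>) includes $ since <S> is the start symbol.
FOLLOW(<B>): in <S>→p u <B> u, <B> is followed by u with FIRST {u}. Thus FOLLOW(<B>) = {u}.
For <B> → s q u: FIRST(s q u) = {s}, so it goes in M[<B>, t] for t ∈ {s}.
For <B> → ε: FIRST(ε) = {ε}, so it goes in M[<B>, t] for t ∈ {}; since ε ∈ FIRST, also for every t ∈ FOLLOW(<B>) = {u}.
For <B> → v u p v: FIRST(v u p v) = {v}, so it goes in M[<B>, t] for t ∈ {v}.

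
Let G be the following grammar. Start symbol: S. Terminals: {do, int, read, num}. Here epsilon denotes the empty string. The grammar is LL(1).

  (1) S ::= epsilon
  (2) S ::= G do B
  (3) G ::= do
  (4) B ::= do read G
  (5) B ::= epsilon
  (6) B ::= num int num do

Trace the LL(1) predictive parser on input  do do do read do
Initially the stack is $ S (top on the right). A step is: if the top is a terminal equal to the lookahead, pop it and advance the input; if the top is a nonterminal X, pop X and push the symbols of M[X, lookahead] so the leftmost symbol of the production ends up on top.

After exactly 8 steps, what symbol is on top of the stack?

do

step 1: stack=$ S  input=do do do read do $  — expand S ::= G do B
step 2: stack=$ B do G  input=do do do read do $  — expand G ::= do
step 3: stack=$ B do do  input=do do do read do $  — match do
step 4: stack=$ B do  input=do do read do $  — match do
step 5: stack=$ B  input=do read do $  — expand B ::= do read G
step 6: stack=$ G read do  input=do read do $  — match do
step 7: stack=$ G read  input=read do $  — match read
step 8: stack=$ G  input=do $  — expand G ::= do
Stack after step 8: $ do (top = do).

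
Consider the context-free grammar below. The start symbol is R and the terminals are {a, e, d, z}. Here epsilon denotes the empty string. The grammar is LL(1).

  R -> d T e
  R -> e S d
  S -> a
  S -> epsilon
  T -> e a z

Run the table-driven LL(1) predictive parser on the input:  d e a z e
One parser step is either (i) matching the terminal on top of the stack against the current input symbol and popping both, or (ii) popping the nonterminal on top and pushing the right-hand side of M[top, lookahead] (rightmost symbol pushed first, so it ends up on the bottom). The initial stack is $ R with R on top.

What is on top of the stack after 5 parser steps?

z

step 1: stack=$ R  input=d e a z e $  — expand R -> d T e
step 2: stack=$ e T d  input=d e a z e $  — match d
step 3: stack=$ e T  input=e a z e $  — expand T -> e a z
step 4: stack=$ e z a e  input=e a z e $  — match e
step 5: stack=$ e z a  input=a z e $  — match a
Stack after step 5: $ e z (top = z).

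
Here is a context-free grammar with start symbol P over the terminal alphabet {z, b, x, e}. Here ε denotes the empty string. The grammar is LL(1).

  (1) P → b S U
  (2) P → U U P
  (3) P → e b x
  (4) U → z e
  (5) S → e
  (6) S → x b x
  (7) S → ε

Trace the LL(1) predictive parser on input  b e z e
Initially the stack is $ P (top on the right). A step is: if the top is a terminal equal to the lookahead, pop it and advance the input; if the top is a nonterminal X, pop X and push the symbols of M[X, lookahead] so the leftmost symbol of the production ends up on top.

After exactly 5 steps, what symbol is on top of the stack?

z

     Stack    Input      Action
  1  $ P      b e z e $  expand P → b S U
  2  $ U S b  b e z e $  match b
  3  $ U S    e z e $    expand S → e
  4  $ U e    e z e $    match e
  5  $ U      z e $      expand U → z e
Stack after step 5: $ e z (top = z).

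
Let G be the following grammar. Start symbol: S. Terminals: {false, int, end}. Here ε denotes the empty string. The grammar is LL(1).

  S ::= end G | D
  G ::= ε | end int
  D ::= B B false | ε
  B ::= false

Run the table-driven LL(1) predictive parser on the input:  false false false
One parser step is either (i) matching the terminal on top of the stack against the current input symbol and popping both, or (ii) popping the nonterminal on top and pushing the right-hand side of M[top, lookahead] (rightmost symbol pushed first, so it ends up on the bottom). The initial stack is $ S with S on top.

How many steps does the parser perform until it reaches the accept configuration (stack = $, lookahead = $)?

step 1: stack=$ S  input=false false false $  — expand S ::= D
step 2: stack=$ D  input=false false false $  — expand D ::= B B false
step 3: stack=$ false B B  input=false false false $  — expand B ::= false
step 4: stack=$ false B false  input=false false false $  — match false
step 5: stack=$ false B  input=false false $  — expand B ::= false
step 6: stack=$ false false  input=false false $  — match false
step 7: stack=$ false  input=false $  — match false
Accept reached after 7 steps.

7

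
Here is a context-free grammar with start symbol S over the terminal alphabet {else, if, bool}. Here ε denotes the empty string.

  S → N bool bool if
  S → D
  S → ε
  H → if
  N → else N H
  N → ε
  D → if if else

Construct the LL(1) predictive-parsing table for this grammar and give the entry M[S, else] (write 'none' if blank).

FIRST(H) = {if}
FIRST(N) = {ε, else}
FIRST(D) = {if}
FIRST(S) = {ε, bool, else, if}  (via N bool bool if, D)
FOLLOW(S) includes $ since S is the start symbol.
FOLLOW(S): S appears on no right-hand side. Thus FOLLOW(S) = {$}.
For S → N bool bool if: FIRST(N bool bool if) = {bool, else}, so it goes in M[S, t] for t ∈ {bool, else}.
For S → D: FIRST(D) = {if}, so it goes in M[S, t] for t ∈ {if}.
For S → ε: FIRST(ε) = {ε}, so it goes in M[S, t] for t ∈ {}; since ε ∈ FIRST, also for every t ∈ FOLLOW(S) = {$}.

S → N bool bool if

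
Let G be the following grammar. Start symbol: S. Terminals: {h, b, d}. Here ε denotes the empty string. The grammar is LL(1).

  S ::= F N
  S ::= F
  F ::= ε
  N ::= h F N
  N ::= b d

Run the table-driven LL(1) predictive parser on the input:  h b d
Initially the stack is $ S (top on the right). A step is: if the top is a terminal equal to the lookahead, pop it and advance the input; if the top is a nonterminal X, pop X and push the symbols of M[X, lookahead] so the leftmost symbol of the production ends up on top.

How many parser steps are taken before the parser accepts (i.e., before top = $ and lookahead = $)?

8

     Stack    Input    Action
  1  $ S      h b d $  expand S ::= F N
  2  $ N F    h b d $  expand F ::= ε
  3  $ N      h b d $  expand N ::= h F N
  4  $ N F h  h b d $  match h
  5  $ N F    b d $    expand F ::= ε
  6  $ N      b d $    expand N ::= b d
  7  $ d b    b d $    match b
  8  $ d      d $      match d
Accept reached after 8 steps.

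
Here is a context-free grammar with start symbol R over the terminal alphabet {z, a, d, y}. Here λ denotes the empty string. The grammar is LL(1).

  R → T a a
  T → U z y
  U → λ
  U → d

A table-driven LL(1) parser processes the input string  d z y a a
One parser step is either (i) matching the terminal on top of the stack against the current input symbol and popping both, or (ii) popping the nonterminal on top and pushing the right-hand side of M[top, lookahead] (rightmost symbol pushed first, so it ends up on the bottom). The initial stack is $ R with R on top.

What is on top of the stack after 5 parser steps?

     Stack        Input        Action
  1  $ R          d z y a a $  expand R → T a a
  2  $ a a T      d z y a a $  expand T → U z y
  3  $ a a y z U  d z y a a $  expand U → d
  4  $ a a y z d  d z y a a $  match d
  5  $ a a y z    z y a a $    match z
Stack after step 5: $ a a y (top = y).

y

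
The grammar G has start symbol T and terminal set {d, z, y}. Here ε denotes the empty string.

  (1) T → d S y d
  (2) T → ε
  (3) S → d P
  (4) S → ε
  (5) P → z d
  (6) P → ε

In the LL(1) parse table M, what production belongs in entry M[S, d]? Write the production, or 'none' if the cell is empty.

S → d P

FIRST(T): from T→d S y d we get {d}; from T→ε we get {ε}. So FIRST(T) = {ε, d}.
FIRST(S): from S→d P we get {d}; from S→ε we get {ε}. So FIRST(S) = {ε, d}.
FIRST(P): from P→z d we get {z}; from P→ε we get {ε}. So FIRST(P) = {ε, z}.
FOLLOW(T) includes $ since T is the start symbol.
FOLLOW(S): in T→d S y d, S is followed by y d with FIRST {y}. Thus FOLLOW(S) = {y}.
For S → d P: FIRST(d P) = {d}, so it goes in M[S, t] for t ∈ {d}.
For S → ε: FIRST(ε) = {ε}, so it goes in M[S, t] for t ∈ {}; since ε ∈ FIRST, also for every t ∈ FOLLOW(S) = {y}.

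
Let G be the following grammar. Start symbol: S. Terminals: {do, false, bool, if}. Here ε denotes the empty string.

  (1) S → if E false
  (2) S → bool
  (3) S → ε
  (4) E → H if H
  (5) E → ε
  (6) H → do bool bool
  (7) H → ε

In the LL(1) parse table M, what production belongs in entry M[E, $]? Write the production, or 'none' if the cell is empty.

FIRST(S): from S→if E false we get {if}; from S→bool we get {bool}; from S→ε we get {ε}. So FIRST(S) = {ε, bool, if}.
FIRST(H): from H→do bool bool we get {do}; from H→ε we get {ε}. So FIRST(H) = {ε, do}.
FIRST(E): from E→H if H we get {do, if}; from E→ε we get {ε}. So FIRST(E) = {ε, do, if}.
FOLLOW(S) includes $ since S is the start symbol.
FOLLOW(E): in S→if E false, E is followed by false with FIRST {false}. Thus FOLLOW(E) = {false}.
For E → H if H: FIRST(H if H) = {do, if}, so it goes in M[E, t] for t ∈ {do, if}.
For E → ε: FIRST(ε) = {ε}, so it goes in M[E, t] for t ∈ {}; since ε ∈ FIRST, also for every t ∈ FOLLOW(E) = {false}.
None of these place a production in M[E, $].

none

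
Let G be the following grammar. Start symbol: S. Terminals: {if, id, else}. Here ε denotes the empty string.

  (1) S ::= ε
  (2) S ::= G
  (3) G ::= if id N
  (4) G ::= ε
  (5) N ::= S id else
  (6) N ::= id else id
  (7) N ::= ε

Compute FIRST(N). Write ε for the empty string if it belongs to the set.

{ε, id, if}

FIRST(G) = {ε, if}
FIRST(S) = {ε, if}  (via G)
FIRST(N) = {ε, id, if}  (via S id else)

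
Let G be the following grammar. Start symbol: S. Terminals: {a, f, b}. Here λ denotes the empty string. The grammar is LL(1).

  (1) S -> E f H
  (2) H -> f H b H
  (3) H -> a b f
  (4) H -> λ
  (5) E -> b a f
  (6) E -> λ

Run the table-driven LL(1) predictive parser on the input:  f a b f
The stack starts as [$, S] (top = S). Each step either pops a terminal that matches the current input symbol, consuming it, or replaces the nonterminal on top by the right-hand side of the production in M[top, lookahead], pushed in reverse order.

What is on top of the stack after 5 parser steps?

b

step 1: stack=$ S  input=f a b f $  — expand S -> E f H
step 2: stack=$ H f E  input=f a b f $  — expand E -> λ
step 3: stack=$ H f  input=f a b f $  — match f
step 4: stack=$ H  input=a b f $  — expand H -> a b f
step 5: stack=$ f b a  input=a b f $  — match a
Stack after step 5: $ f b (top = b).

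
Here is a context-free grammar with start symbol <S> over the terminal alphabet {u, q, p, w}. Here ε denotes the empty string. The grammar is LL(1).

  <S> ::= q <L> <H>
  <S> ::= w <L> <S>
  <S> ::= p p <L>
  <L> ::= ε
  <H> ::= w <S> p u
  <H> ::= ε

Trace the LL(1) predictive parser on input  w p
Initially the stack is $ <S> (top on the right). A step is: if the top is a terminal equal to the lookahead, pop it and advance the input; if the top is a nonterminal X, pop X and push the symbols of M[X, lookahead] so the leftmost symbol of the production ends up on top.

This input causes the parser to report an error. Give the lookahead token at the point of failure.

step 1: stack=$ <S>  input=w p $  — expand <S> ::= w <L> <S>
step 2: stack=$ <S> <L> w  input=w p $  — match w
step 3: stack=$ <S> <L>  input=p $  — expand <L> ::= ε
step 4: stack=$ <S>  input=p $  — expand <S> ::= p p <L>
step 5: stack=$ <L> p p  input=p $  — match p
step 6: stack=$ <L> p  input=$  — error: top is terminal p but lookahead is $

$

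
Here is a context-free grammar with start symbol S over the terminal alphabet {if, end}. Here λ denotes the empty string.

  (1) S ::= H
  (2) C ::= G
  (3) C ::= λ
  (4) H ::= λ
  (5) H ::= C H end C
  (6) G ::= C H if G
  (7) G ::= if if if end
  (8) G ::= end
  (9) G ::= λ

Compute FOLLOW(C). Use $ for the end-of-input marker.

{$, end, if}

FIRST(S) = {λ, end, if}  (via H)
FIRST(C) = {λ, end, if}  (via G)
FIRST(H) = {λ, end, if}  (via C H end C)
FIRST(G) = {λ, end, if}  (via C H if G)
FOLLOW(S) includes $ since S is the start symbol.
FOLLOW(S): S appears on no right-hand side. Thus FOLLOW(S) = {$}.
FOLLOW(H): in S::=H, the suffix after H is empty, so FOLLOW(H) ⊇ FOLLOW(S) = {$}; in H::=C H end C, H is followed by end C with FIRST {end}; in G::=C H if G, H is followed by if G with FIRST {if}. Thus FOLLOW(H) = {$, end, if}.
FOLLOW(C): in H::=C H end C (occurrence 1), C is followed by H end C with FIRST {end, if}; in H::=C H end C (occurrence 2), the suffix after C is empty, so FOLLOW(C) ⊇ FOLLOW(H) = {$, end, if}; in G::=C H if G, C is followed by H if G with FIRST {end, if}. Thus FOLLOW(C) = {$, end, if}.
FOLLOW(G): in C::=G, the suffix after G is empty, so FOLLOW(G) ⊇ FOLLOW(C) = {$, end, if}; in G::=C H if G, the suffix after G is empty (adds nothing new). Thus FOLLOW(G) = {$, end, if}.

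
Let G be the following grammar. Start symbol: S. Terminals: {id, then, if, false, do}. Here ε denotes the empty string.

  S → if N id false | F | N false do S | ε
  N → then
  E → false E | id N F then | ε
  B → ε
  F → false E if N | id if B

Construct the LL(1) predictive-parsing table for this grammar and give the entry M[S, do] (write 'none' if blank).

FIRST(N) = {then}
FIRST(E) = {ε, false, id}
FIRST(B) = {ε}
FIRST(F) = {false, id}
FIRST(S) = {ε, false, id, if, then}  (via F, N false do S)
FOLLOW(S) includes $ since S is the start symbol.
FOLLOW(S): in S→N false do S, the suffix after S is empty (adds nothing new). Thus FOLLOW(S) = {$}.
For S → if N id false: FIRST(if N id false) = {if}, so it goes in M[S, t] for t ∈ {if}.
For S → F: FIRST(F) = {false, id}, so it goes in M[S, t] for t ∈ {false, id}.
For S → N false do S: FIRST(N false do S) = {then}, so it goes in M[S, t] for t ∈ {then}.
For S → ε: FIRST(ε) = {ε}, so it goes in M[S, t] for t ∈ {}; since ε ∈ FIRST, also for every t ∈ FOLLOW(S) = {$}.
None of these place a production in M[S, do].

none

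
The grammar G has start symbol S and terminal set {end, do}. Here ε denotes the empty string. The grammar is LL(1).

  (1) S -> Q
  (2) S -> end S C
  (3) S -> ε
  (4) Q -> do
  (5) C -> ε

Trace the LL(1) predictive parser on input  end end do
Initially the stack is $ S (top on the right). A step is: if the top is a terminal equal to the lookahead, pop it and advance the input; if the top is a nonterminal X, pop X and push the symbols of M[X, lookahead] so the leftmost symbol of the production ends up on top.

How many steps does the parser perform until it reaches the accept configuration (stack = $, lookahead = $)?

step 1: stack=$ S  input=end end do $  — expand S -> end S C
step 2: stack=$ C S end  input=end end do $  — match end
step 3: stack=$ C S  input=end do $  — expand S -> end S C
step 4: stack=$ C C S end  input=end do $  — match end
step 5: stack=$ C C S  input=do $  — expand S -> Q
step 6: stack=$ C C Q  input=do $  — expand Q -> do
step 7: stack=$ C C do  input=do $  — match do
step 8: stack=$ C C  input=$  — expand C -> ε
step 9: stack=$ C  input=$  — expand C -> ε
Accept reached after 9 steps.

9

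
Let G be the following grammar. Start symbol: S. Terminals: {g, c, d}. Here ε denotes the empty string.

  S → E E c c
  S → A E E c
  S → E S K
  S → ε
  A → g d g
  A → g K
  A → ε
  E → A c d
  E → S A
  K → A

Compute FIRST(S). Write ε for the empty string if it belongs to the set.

{ε, c, g}

FIRST(A) = {ε, g}
FIRST(K) = {ε, g}  (via A)
FIRST(S) = {ε, c, g}  (via E E c c, A E E c, E S K)
FIRST(E) = {ε, c, g}  (via A c d, S A)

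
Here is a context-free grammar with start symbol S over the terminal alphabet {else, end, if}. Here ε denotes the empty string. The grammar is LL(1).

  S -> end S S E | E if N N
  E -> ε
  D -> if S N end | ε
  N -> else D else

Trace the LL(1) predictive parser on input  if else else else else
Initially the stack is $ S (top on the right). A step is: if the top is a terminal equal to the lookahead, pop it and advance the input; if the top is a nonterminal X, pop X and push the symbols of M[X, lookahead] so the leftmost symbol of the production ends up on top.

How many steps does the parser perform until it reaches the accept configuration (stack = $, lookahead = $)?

      Stack            Input                     Action
   1  $ S              if else else else else $  expand S -> E if N N
   2  $ N N if E       if else else else else $  expand E -> ε
   3  $ N N if         if else else else else $  match if
   4  $ N N            else else else else $     expand N -> else D else
   5  $ N else D else  else else else else $     match else
   6  $ N else D       else else else $          expand D -> ε
   7  $ N else         else else else $          match else
   8  $ N              else else $               expand N -> else D else
   9  $ else D else    else else $               match else
  10  $ else D         else $                    expand D -> ε
  11  $ else           else $                    match else
Accept reached after 11 steps.

11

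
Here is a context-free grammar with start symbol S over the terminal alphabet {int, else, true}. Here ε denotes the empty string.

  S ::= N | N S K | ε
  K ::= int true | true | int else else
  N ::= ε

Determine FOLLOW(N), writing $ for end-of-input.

{$, int, true}

FIRST(K) = {int, true}
FIRST(N) = {ε}
FIRST(S) = {ε, int, true}  (via N, N S K)
FOLLOW(S) includes $ since S is the start symbol.
FOLLOW(S): in S::=N S K, S is followed by K with FIRST {int, true}. Thus FOLLOW(S) = {$, int, true}.
FOLLOW(K): in S::=N S K, the suffix after K is empty, so FOLLOW(K) ⊇ FOLLOW(S) = {$, int, true}. Thus FOLLOW(K) = {$, int, true}.
FOLLOW(N): in S::=N, the suffix after N is empty, so FOLLOW(N) ⊇ FOLLOW(S) = {$, int, true}; in S::=N S K, N is followed by S K with FIRST {int, true}. Thus FOLLOW(N) = {$, int, true}.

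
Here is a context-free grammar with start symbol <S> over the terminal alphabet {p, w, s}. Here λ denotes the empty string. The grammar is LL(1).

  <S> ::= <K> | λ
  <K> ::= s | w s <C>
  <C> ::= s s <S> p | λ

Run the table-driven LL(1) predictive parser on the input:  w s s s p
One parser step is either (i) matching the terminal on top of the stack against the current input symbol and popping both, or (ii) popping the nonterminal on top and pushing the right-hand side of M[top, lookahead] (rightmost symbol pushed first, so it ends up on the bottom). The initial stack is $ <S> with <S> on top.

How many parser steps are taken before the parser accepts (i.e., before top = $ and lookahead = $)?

     Stack        Input        Action
  1  $ <S>        w s s s p $  expand <S> ::= <K>
  2  $ <K>        w s s s p $  expand <K> ::= w s <C>
  3  $ <C> s w    w s s s p $  match w
  4  $ <C> s      s s s p $    match s
  5  $ <C>        s s p $      expand <C> ::= s s <S> p
  6  $ p <S> s s  s s p $      match s
  7  $ p <S> s    s p $        match s
  8  $ p <S>      p $          expand <S> ::= λ
  9  $ p          p $          match p
Accept reached after 9 steps.

9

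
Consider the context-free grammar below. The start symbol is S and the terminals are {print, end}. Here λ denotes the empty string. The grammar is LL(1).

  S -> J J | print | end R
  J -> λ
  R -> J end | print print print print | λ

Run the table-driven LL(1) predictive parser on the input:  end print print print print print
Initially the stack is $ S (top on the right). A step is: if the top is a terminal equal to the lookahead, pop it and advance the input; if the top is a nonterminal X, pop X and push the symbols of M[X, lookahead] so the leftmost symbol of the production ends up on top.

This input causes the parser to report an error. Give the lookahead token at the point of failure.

print

     Stack                      Input                                Action
  1  $ S                        end print print print print print $  expand S -> end R
  2  $ R end                    end print print print print print $  match end
  3  $ R                        print print print print print $      expand R -> print print print print
  4  $ print print print print  print print print print print $      match print
  5  $ print print print        print print print print $            match print
  6  $ print print              print print print $                  match print
  7  $ print                    print print $                        match print
  8  $                          print $                              error: stack empty but input remains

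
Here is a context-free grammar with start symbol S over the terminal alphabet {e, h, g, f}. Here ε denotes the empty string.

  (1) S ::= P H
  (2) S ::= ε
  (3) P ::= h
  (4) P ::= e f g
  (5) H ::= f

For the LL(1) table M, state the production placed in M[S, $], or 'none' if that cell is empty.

S ::= ε

FIRST(P): from P::=h we get {h}; from P::=e f g we get {e}. So FIRST(P) = {e, h}.
FIRST(H): from H::=f we get {f}. So FIRST(H) = {f}.
FIRST(S): from S::=P H we get {e, h}; from S::=ε we get {ε}. So FIRST(S) = {ε, e, h}.
FOLLOW(S) includes $ since S is the start symbol.
FOLLOW(S): S appears on no right-hand side. Thus FOLLOW(S) = {$}.
For S ::= P H: FIRST(P H) = {e, h}, so it goes in M[S, t] for t ∈ {e, h}.
For S ::= ε: FIRST(ε) = {ε}, so it goes in M[S, t] for t ∈ {}; since ε ∈ FIRST, also for every t ∈ FOLLOW(S) = {$}.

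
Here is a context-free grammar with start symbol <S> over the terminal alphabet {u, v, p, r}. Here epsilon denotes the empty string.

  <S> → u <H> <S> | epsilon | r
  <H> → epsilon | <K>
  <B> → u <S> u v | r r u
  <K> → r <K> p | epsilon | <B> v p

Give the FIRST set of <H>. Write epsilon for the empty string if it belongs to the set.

FIRST(<S>) = {epsilon, r, u}
FIRST(<B>) = {r, u}
FIRST(<K>) = {epsilon, r, u}  (via <B> v p)
FIRST(<H>) = {epsilon, r, u}  (via <K>)

{epsilon, r, u}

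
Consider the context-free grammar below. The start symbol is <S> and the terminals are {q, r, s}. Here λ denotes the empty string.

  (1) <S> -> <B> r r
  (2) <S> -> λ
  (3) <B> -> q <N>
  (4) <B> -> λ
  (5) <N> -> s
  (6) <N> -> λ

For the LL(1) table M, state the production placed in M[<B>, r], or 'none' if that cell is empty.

FIRST(<B>): from <B>->q <N> we get {q}; from <B>->λ we get {λ}. So FIRST(<B>) = {λ, q}.
FIRST(<N>): from <N>->s we get {s}; from <N>->λ we get {λ}. So FIRST(<N>) = {λ, s}.
FIRST(<S>): from <S>-><B> r r we get {q, r}; from <S>->λ we get {λ}. So FIRST(<S>) = {λ, q, r}.
FOLLOW(<S>) includes $ since <S> is the start symbol.
FOLLOW(<B>): in <S>-><B> r r, <B> is followed by r r with FIRST {r}. Thus FOLLOW(<B>) = {r}.
For <B> -> q <N>: FIRST(q <N>) = {q}, so it goes in M[<B>, t] for t ∈ {q}.
For <B> -> λ: FIRST(λ) = {λ}, so it goes in M[<B>, t] for t ∈ {}; since λ ∈ FIRST, also for every t ∈ FOLLOW(<B>) = {r}.

<B> -> λ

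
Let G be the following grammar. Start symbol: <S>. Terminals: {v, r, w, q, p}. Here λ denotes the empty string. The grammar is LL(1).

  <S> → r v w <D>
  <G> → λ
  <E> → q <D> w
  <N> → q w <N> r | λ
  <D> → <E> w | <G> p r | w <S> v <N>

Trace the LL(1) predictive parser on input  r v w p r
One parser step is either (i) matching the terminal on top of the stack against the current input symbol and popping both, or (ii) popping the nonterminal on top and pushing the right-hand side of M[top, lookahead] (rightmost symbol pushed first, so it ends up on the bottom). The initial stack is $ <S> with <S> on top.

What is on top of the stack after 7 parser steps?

step 1: stack=$ <S>  input=r v w p r $  — expand <S> → r v w <D>
step 2: stack=$ <D> w v r  input=r v w p r $  — match r
step 3: stack=$ <D> w v  input=v w p r $  — match v
step 4: stack=$ <D> w  input=w p r $  — match w
step 5: stack=$ <D>  input=p r $  — expand <D> → <G> p r
step 6: stack=$ r p <G>  input=p r $  — expand <G> → λ
step 7: stack=$ r p  input=p r $  — match p
Stack after step 7: $ r (top = r).

r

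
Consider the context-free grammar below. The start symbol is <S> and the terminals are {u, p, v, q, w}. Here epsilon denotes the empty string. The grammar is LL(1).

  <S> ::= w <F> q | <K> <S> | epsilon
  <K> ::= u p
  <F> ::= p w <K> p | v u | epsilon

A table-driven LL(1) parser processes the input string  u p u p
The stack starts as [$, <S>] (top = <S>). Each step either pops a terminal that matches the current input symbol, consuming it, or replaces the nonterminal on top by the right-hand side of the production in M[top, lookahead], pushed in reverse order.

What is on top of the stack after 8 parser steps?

     Stack      Input      Action
  1  $ <S>      u p u p $  expand <S> ::= <K> <S>
  2  $ <S> <K>  u p u p $  expand <K> ::= u p
  3  $ <S> p u  u p u p $  match u
  4  $ <S> p    p u p $    match p
  5  $ <S>      u p $      expand <S> ::= <K> <S>
  6  $ <S> <K>  u p $      expand <K> ::= u p
  7  $ <S> p u  u p $      match u
  8  $ <S> p    p $        match p
Stack after step 8: $ <S> (top = <S>).

<S>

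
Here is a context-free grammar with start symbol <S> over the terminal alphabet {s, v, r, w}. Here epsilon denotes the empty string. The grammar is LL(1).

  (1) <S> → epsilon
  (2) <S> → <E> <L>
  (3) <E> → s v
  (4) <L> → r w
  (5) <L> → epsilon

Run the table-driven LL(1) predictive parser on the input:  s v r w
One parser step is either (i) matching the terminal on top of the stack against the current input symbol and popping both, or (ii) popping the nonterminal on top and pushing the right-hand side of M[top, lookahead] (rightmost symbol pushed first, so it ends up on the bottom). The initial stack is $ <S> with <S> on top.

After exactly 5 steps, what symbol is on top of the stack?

r

step 1: stack=$ <S>  input=s v r w $  — expand <S> → <E> <L>
step 2: stack=$ <L> <E>  input=s v r w $  — expand <E> → s v
step 3: stack=$ <L> v s  input=s v r w $  — match s
step 4: stack=$ <L> v  input=v r w $  — match v
step 5: stack=$ <L>  input=r w $  — expand <L> → r w
Stack after step 5: $ w r (top = r).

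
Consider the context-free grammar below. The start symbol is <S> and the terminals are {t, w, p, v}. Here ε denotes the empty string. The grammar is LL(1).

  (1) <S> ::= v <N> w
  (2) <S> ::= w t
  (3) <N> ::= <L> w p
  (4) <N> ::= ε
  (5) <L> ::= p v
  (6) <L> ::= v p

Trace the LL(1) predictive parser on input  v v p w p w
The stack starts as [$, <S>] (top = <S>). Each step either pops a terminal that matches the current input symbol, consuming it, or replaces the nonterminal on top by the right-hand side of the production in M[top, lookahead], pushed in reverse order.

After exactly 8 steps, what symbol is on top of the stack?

     Stack        Input          Action
  1  $ <S>        v v p w p w $  expand <S> ::= v <N> w
  2  $ w <N> v    v v p w p w $  match v
  3  $ w <N>      v p w p w $    expand <N> ::= <L> w p
  4  $ w p w <L>  v p w p w $    expand <L> ::= v p
  5  $ w p w p v  v p w p w $    match v
  6  $ w p w p    p w p w $      match p
  7  $ w p w      w p w $        match w
  8  $ w p        p w $          match p
Stack after step 8: $ w (top = w).

w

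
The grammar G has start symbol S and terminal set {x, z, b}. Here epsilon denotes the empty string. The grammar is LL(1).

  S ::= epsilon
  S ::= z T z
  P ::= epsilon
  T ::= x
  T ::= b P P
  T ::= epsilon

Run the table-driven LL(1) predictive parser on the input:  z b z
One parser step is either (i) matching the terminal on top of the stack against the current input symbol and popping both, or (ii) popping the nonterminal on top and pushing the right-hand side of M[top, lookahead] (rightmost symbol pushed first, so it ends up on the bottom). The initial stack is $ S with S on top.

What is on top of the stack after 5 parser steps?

P

     Stack      Input    Action
  1  $ S        z b z $  expand S ::= z T z
  2  $ z T z    z b z $  match z
  3  $ z T      b z $    expand T ::= b P P
  4  $ z P P b  b z $    match b
  5  $ z P P    z $      expand P ::= epsilon
Stack after step 5: $ z P (top = P).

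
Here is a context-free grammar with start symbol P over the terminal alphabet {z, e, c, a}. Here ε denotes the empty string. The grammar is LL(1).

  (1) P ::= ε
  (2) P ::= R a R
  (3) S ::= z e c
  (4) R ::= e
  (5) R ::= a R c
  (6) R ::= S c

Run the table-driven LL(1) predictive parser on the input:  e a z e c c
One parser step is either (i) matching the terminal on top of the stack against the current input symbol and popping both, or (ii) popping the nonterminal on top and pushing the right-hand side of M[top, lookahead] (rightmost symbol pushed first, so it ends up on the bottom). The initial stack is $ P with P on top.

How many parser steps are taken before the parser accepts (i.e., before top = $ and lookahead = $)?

10

step 1: stack=$ P  input=e a z e c c $  — expand P ::= R a R
step 2: stack=$ R a R  input=e a z e c c $  — expand R ::= e
step 3: stack=$ R a e  input=e a z e c c $  — match e
step 4: stack=$ R a  input=a z e c c $  — match a
step 5: stack=$ R  input=z e c c $  — expand R ::= S c
step 6: stack=$ c S  input=z e c c $  — expand S ::= z e c
step 7: stack=$ c c e z  input=z e c c $  — match z
step 8: stack=$ c c e  input=e c c $  — match e
step 9: stack=$ c c  input=c c $  — match c
step 10: stack=$ c  input=c $  — match c
Accept reached after 10 steps.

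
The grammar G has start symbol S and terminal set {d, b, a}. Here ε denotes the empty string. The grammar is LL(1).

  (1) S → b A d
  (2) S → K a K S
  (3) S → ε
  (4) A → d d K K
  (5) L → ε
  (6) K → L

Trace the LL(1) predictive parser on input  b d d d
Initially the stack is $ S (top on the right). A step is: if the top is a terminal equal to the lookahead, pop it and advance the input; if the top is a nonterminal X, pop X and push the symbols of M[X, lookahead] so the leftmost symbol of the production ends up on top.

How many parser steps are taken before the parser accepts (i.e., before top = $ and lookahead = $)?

step 1: stack=$ S  input=b d d d $  — expand S → b A d
step 2: stack=$ d A b  input=b d d d $  — match b
step 3: stack=$ d A  input=d d d $  — expand A → d d K K
step 4: stack=$ d K K d d  input=d d d $  — match d
step 5: stack=$ d K K d  input=d d $  — match d
step 6: stack=$ d K K  input=d $  — expand K → L
step 7: stack=$ d K L  input=d $  — expand L → ε
step 8: stack=$ d K  input=d $  — expand K → L
step 9: stack=$ d L  input=d $  — expand L → ε
step 10: stack=$ d  input=d $  — match d
Accept reached after 10 steps.

10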